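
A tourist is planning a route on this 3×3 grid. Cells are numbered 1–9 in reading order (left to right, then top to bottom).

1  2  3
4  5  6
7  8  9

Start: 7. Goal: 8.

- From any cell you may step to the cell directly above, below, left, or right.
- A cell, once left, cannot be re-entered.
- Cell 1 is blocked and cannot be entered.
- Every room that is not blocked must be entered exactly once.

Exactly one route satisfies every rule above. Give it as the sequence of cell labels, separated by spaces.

7 4 5 2 3 6 9 8

Need to visit all 8 open cells exactly once, starting at 7 and ending at 8.
Cell 2 has only two open neighbours (5 and 3), so the path must pass straight through it: one of those is the cell it's entered from and the other is where it exits.
Route from 7: up to 4, right to 5, up to 2, right to 3, 2× down (reaching 9), left to 8 — 7 moves in all.
Check: all 8 open cells covered.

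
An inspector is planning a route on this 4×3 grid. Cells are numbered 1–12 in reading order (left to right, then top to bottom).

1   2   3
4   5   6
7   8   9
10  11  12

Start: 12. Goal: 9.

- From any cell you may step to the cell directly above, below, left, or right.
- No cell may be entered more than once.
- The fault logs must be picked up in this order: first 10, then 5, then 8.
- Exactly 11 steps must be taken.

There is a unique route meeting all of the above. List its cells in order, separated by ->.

The waypoints must appear in the order 10, 5, 8, with no cell reused.
Route from 12: 2× left (reaching 10), 3× up (reaching 1), 2× right (reaching 3), down to 6, left to 5, down to 8, right to 9 — 11 moves in all.
Check: order respected (10 at step 2, 5 at step 9, 8 at step 10); 11 moves as required.

12 -> 11 -> 10 -> 7 -> 4 -> 1 -> 2 -> 3 -> 6 -> 5 -> 8 -> 9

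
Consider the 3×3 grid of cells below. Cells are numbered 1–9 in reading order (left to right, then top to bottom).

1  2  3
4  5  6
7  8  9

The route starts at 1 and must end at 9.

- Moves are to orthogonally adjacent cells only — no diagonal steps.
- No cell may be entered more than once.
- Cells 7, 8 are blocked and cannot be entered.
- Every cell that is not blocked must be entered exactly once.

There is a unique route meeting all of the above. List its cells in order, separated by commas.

Need to visit all 7 open cells exactly once, starting at 1 and ending at 9.
Cell 3 has only two open neighbours (6 and 2), so the path must pass straight through it: one of those is the cell it's entered from and the other is where it exits.
Route from 1: down 1 to 4, right 1 to 5, up 1 to 2, right 1 to 3, down 2 to 9 — 6 moves in all.
Check: all 7 open cells covered.

1, 4, 5, 2, 3, 6, 9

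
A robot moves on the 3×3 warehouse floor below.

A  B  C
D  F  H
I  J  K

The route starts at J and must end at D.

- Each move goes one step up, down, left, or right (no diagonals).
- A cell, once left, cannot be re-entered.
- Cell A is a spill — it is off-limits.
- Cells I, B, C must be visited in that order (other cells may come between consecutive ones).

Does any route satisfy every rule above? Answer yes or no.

no

Even ignoring the required order, no revisit-free route from J to D manages to pass through all of I, B, and C: branching out from J, every path either misses one of them or, having collected them, can no longer reach D without re-entering a cell.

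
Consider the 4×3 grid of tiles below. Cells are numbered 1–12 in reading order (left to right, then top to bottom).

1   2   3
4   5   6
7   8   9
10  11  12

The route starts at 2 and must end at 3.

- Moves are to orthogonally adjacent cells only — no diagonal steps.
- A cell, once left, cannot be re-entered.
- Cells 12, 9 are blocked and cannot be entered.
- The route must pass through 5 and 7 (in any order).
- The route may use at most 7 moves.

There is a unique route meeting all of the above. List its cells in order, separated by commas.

The budget equals the shortest possible length, so every move has to be on a shortest route through the required cells.
Route from 2: left to 1, 2× down (reaching 7), right to 8, up to 5, right to 6, up to 3 — 7 moves in all.
Check: all required cells visited; 7 ≤ 7 moves.

2, 1, 4, 7, 8, 5, 6, 3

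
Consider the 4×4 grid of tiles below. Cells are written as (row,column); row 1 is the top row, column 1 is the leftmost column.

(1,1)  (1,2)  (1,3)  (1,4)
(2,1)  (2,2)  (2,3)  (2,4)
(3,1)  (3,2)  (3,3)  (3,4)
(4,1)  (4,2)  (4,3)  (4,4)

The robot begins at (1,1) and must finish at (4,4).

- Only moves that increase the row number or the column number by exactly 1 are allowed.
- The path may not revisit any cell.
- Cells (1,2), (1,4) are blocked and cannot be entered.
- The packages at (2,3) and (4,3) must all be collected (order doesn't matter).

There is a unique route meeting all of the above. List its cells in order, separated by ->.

Moves only go right or down, so the column and row indices never decrease.
Route from (1,1): down 1 to (2,1), right 2 to (2,3), down 2 to (4,3), right 1 to (4,4) — 6 moves in all.
Check: all required cells visited.

(1,1) -> (2,1) -> (2,2) -> (2,3) -> (3,3) -> (4,3) -> (4,4)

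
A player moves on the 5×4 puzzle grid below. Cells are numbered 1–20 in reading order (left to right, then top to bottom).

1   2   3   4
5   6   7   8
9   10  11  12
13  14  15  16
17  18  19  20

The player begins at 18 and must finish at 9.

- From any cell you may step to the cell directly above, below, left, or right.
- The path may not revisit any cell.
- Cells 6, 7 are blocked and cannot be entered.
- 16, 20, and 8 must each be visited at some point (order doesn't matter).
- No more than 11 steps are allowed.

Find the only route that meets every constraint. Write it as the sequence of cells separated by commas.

18, 19, 20, 16, 12, 8, 4, 3, 2, 1, 5, 9

The 11-move cap with required stops at 16, 20, 8 leaves no slack for detours.
Route from 18: right 2 to 20, up 4 to 4, left 3 to 1, down 2 to 9 — 11 moves in all.
Check: all required cells visited; 11 ≤ 11 moves.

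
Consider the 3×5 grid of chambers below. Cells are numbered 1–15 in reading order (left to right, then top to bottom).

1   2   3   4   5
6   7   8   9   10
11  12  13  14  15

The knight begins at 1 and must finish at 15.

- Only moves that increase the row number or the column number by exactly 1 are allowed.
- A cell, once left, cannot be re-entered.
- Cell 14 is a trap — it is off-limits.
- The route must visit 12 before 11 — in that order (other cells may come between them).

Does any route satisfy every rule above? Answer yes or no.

no

11 lies to the left of 12, so going from 12 to 11 would need a leftward move — but moves only go right/down, so 12 cannot be visited before 11.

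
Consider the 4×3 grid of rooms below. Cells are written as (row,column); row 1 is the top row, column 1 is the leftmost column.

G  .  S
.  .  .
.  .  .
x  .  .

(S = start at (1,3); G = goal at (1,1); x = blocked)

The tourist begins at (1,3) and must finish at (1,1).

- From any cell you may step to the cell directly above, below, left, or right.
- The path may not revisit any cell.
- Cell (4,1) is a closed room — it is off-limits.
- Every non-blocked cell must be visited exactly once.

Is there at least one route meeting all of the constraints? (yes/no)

One route that works: (1,3) → (2,3) → (3,3) → (4,3) → (4,2) → (3,2) → (3,1) → (2,1) → (2,2) → (1,2) → (1,1).

yes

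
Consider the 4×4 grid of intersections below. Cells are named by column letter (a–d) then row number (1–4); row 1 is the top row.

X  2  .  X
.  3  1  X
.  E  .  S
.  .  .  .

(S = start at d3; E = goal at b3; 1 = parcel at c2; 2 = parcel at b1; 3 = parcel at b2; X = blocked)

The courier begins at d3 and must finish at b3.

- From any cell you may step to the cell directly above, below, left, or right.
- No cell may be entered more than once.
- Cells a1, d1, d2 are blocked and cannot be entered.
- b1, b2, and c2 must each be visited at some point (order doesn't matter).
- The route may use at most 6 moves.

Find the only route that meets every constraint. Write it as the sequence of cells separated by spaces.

The budget equals the shortest possible length, so every move has to be on a shortest route through the required cells.
Route from d3: left 1 to c3, up 2 to c1, left 1 to b1, down 2 to b3 — 6 moves in all.
Check: all required cells visited; 6 ≤ 6 moves.

d3 c3 c2 c1 b1 b2 b3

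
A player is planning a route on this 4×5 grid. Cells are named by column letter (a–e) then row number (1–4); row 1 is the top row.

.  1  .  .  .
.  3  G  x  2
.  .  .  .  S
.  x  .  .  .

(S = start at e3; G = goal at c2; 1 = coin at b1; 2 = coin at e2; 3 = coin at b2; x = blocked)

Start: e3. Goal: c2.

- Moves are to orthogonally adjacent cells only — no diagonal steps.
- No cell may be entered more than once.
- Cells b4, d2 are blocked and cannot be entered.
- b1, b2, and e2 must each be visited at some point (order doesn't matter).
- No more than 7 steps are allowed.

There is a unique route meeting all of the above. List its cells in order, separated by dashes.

The 7-move cap with required stops at b1, b2, e2 leaves no slack for detours.
Route from e3: 2× up (reaching e1), 3× left (reaching b1), down to b2, right to c2 — 7 moves in all.
Check: all required cells visited; 7 ≤ 7 moves.

e3 - e2 - e1 - d1 - c1 - b1 - b2 - c2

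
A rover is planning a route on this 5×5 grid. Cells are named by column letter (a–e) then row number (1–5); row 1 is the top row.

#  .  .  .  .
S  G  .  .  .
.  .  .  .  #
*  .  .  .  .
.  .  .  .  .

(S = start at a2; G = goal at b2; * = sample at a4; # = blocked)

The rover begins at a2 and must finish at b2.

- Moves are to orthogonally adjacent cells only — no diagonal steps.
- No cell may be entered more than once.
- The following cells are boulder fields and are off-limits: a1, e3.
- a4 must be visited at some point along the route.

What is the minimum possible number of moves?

5

Any route passes through a4 somewhere between a2 and b2. Summing Manhattan distances along the two legs (a2 → a4 → b2) gives a lower bound of 2 + 3 = 5 moves.
A route of 5 moves achieves this: a2 → a3 → a4 → b4 → b3 → b2.
Since 5 matches the lower bound, it is optimal.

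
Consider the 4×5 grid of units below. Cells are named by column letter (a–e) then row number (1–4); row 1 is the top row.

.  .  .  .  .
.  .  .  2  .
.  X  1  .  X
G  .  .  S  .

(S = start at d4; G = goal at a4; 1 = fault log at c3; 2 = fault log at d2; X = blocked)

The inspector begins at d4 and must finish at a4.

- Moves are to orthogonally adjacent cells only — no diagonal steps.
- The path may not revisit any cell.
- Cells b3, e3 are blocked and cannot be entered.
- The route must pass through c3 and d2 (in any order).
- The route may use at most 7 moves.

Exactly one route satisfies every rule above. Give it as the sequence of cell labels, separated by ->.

d4 -> d3 -> d2 -> c2 -> c3 -> c4 -> b4 -> a4

The 7-move cap with required stops at c3, d2 leaves no slack for detours.
Route from d4: up 2 to d2, left 1 to c2, down 2 to c4, left 2 to a4 — 7 moves in all.
Check: all required cells visited; 7 ≤ 7 moves.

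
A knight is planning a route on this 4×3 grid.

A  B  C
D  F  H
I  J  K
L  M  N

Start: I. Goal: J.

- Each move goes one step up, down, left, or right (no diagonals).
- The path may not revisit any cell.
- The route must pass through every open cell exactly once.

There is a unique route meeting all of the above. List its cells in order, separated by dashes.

I - L - M - N - K - H - C - B - A - D - F - J

Need to visit all 12 open cells exactly once, starting at I and ending at J.
Cell N has only two open neighbours (K and M), so the path must pass straight through it: one of those is the cell it's entered from and the other is where it exits.
Route from I: down to L, 2× right (reaching N), 3× up (reaching C), 2× left (reaching A), down to D, right to F, down to J — 11 moves in all.
Check: all 12 open cells covered.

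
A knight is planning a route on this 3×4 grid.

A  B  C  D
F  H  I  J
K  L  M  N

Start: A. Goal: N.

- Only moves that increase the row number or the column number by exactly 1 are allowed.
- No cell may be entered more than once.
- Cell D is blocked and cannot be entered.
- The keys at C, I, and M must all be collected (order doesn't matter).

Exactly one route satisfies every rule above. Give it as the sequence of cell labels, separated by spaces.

A B C I M N

Moves only go right or down, so the column and row indices never decrease.
Route from A: right 2 to C, down 2 to M, right 1 to N — 5 moves in all.
Check: all required cells visited.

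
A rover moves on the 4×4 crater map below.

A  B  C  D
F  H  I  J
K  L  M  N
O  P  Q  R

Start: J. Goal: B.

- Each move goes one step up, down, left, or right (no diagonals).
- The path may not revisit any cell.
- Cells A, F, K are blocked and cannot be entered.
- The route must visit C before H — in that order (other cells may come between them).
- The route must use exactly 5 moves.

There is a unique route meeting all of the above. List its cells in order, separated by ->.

J -> D -> C -> I -> H -> B

The waypoints must appear in the order C, H, with no cell reused.
Route from J: up 1 to D, left 1 to C, down 1 to I, left 1 to H, up 1 to B — 5 moves in all.
Check: order respected (C at step 2, H at step 4); 5 moves as required.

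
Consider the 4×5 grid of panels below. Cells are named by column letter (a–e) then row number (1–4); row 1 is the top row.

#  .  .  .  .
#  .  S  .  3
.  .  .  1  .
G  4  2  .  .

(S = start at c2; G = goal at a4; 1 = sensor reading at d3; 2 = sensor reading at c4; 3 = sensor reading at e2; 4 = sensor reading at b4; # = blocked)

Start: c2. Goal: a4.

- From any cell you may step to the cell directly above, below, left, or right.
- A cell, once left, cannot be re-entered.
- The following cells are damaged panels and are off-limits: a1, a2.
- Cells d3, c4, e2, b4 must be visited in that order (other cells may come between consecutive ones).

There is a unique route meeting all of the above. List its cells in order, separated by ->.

c2 -> d2 -> d3 -> c3 -> c4 -> d4 -> e4 -> e3 -> e2 -> e1 -> d1 -> c1 -> b1 -> b2 -> b3 -> b4 -> a4

The waypoints must appear in the order d3, c4, e2, b4, with no cell reused.
Route from c2: right 1 to d2, down 1 to d3, left 1 to c3, down 1 to c4, right 2 to e4, up 3 to e1, left 3 to b1, down 3 to b4, left 1 to a4 — 16 moves in all.
Check: order respected (1 at step 2, 2 at step 4, 3 at step 8, 4 at step 15).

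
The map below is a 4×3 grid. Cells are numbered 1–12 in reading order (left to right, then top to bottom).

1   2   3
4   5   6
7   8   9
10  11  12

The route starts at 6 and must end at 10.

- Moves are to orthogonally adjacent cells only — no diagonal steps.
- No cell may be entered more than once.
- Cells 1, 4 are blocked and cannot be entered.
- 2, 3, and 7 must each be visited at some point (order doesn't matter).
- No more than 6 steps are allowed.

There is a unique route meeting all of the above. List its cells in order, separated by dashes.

6 - 3 - 2 - 5 - 8 - 7 - 10

The budget equals the shortest possible length, so every move has to be on a shortest route through the required cells.
Route from 6: up 1 to 3, left 1 to 2, down 2 to 8, left 1 to 7, down 1 to 10 — 6 moves in all.
Check: all required cells visited; 6 ≤ 6 moves.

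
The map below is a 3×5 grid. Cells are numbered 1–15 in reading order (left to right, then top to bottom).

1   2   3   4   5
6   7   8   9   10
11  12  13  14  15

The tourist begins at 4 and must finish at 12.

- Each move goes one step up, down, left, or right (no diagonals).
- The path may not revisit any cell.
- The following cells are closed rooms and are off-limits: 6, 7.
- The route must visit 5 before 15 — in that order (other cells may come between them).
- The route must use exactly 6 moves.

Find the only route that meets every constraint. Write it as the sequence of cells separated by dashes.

4 - 5 - 10 - 15 - 14 - 13 - 12

The waypoints must appear in the order 5, 15, with no cell reused.
Route from 4: right to 5, 2× down (reaching 15), 3× left (reaching 12) — 6 moves in all.
Check: order respected (5 at step 1, 15 at step 3); 6 moves as required.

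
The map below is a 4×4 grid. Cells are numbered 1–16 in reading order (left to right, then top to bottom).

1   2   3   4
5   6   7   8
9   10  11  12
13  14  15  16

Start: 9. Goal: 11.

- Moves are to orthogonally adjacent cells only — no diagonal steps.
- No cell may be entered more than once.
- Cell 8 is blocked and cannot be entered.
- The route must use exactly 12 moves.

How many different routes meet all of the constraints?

Need simple routes of exactly 12 moves from 9 to 11 (Manhattan distance 2, so 5 moves are spent on a detour and 5 undoing it).
Enumerating: 9 5 1 2 3 7 6 10 14 15 16 12 11.
That gives 1 route.

1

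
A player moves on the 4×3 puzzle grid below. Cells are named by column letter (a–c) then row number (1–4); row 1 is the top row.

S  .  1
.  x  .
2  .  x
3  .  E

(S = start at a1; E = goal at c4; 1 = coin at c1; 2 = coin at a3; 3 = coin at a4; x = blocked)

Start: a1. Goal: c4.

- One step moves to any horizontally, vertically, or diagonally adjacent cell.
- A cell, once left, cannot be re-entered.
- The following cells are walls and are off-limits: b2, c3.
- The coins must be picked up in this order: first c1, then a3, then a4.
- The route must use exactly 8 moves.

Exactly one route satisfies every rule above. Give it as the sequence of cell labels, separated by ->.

a1 -> b1 -> c1 -> c2 -> b3 -> a3 -> a4 -> b4 -> c4

The waypoints must appear in the order c1, a3, a4, with no cell reused.
Route from a1: right 2 to c1, down 1 to c2, down-left 1 to b3, left 1 to a3, down 1 to a4, right 2 to c4 — 8 moves in all.
Check: order respected (1 at step 2, 2 at step 5, 3 at step 6); 8 moves as required.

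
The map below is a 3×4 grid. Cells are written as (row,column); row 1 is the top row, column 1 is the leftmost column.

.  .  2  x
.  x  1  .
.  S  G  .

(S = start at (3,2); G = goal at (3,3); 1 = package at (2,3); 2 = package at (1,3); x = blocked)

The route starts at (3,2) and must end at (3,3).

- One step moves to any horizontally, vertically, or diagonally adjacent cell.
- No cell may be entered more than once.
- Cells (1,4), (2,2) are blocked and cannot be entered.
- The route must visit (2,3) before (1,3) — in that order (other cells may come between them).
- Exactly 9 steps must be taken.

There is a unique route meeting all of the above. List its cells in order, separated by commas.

The waypoints must appear in the order (2,3), (1,3), with no cell reused.
Route from (3,2): left 1 to (3,1), up 2 to (1,1), right 1 to (1,2), down-right 1 to (2,3), up 1 to (1,3), down-right 1 to (2,4), down 1 to (3,4), left 1 to (3,3) — 9 moves in all.
Check: order respected (1 at step 5, 2 at step 6); 9 moves as required.

(3,2), (3,1), (2,1), (1,1), (1,2), (2,3), (1,3), (2,4), (3,4), (3,3)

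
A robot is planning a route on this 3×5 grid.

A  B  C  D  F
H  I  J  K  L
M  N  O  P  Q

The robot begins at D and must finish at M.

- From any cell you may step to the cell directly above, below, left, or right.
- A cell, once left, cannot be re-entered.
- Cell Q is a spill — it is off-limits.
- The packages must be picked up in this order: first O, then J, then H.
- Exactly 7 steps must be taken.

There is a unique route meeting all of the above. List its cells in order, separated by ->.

D -> K -> P -> O -> J -> I -> H -> M

The waypoints must appear in the order O, J, H, with no cell reused.
Route from D: down 2 to P, left 1 to O, up 1 to J, left 2 to H, down 1 to M — 7 moves in all.
Check: order respected (O at step 3, J at step 4, H at step 6); 7 moves as required.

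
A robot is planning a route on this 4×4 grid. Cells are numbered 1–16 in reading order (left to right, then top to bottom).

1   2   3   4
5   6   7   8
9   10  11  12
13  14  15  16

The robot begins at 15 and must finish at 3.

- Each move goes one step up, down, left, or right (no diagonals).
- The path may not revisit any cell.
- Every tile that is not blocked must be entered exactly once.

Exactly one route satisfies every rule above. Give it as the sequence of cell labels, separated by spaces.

Need to visit all 16 open cells exactly once, starting at 15 and ending at 3.
Cell 1 has only two open neighbours (5 and 2), so the path must pass straight through it: one of those is the cell it's entered from and the other is where it exits.
Route from 15: right 1 to 16, up 1 to 12, left 2 to 10, down 1 to 14, left 1 to 13, up 3 to 1, right 1 to 2, down 1 to 6, right 2 to 8, up 1 to 4, left 1 to 3 — 15 moves in all.
Check: all 16 open cells covered.

15 16 12 11 10 14 13 9 5 1 2 6 7 8 4 3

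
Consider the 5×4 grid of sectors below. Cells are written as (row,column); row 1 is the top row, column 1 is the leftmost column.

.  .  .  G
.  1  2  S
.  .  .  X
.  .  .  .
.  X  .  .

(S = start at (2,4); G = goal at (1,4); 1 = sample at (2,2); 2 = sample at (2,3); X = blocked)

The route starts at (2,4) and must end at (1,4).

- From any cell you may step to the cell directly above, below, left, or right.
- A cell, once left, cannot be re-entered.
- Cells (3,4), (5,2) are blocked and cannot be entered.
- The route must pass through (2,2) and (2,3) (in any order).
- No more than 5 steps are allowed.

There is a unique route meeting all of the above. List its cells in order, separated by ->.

Any route must reach (2,2) and (2,3) and still end at (1,4) within 5 moves, so the order of the required stops is forced.
Route from (2,4): 2× left (reaching (2,2)), up to (1,2), 2× right (reaching (1,4)) — 5 moves in all.
Check: all required cells visited; 5 ≤ 5 moves.

(2,4) -> (2,3) -> (2,2) -> (1,2) -> (1,3) -> (1,4)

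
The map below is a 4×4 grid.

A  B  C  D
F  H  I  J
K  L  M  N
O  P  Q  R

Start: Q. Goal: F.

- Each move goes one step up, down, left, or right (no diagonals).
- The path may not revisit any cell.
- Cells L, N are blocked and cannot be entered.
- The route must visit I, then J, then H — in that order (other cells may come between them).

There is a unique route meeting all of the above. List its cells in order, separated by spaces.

The waypoints must appear in the order I, J, H, with no cell reused.
Route from Q: 2× up (reaching I), right to J, up to D, 2× left (reaching B), down to H, left to F — 8 moves in all.
Check: order respected (I at step 2, J at step 3, H at step 7).

Q M I J D C B H F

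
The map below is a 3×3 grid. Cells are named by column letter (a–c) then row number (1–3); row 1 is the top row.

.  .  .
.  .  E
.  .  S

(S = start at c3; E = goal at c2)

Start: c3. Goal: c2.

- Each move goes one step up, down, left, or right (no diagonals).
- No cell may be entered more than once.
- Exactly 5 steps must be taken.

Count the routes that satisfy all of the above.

2

Need simple routes of exactly 5 moves from c3 to c2 (Manhattan distance 1, so 2 moves are spent on a detour and 2 undoing it).
Enumerating: c3 b3 b2 b1 c1 c2 | c3 b3 a3 a2 b2 c2.
That gives 2 routes.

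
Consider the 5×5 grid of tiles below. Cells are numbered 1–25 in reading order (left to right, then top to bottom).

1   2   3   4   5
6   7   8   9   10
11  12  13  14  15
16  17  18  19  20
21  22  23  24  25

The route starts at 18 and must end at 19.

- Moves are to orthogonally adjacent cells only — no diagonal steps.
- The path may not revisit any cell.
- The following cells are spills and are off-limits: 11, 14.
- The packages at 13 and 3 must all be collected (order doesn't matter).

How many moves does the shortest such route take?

9

Any route passes through 13 and 3 in some order between 18 and 19. Summing Manhattan distances along each leg and taking the cheapest ordering (18 → 3 → 13 → 19) gives a lower bound of 3 + 2 + 2 = 7 moves.
The shortest route satisfying every rule uses 9 moves: 18 → 13 → 8 → 3 → 4 → 9 → 10 → 15 → 20 → 19.
The no-revisit rule (legs can't share cells) pushes the minimum above the 7-move bound; an exhaustive check rules out every length from 7 to 8, leaving 9 as the minimum.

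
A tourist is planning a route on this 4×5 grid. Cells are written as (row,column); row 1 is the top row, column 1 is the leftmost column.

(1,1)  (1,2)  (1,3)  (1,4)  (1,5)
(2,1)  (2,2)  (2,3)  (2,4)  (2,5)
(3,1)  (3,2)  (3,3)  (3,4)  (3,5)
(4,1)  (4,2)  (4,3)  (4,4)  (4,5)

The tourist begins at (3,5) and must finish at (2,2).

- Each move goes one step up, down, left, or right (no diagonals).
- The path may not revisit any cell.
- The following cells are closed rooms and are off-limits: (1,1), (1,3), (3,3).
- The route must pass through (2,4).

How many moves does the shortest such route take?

Any route passes through (2,4) somewhere between (3,5) and (2,2). Summing Manhattan distances along the two legs ((3,5) → (2,4) → (2,2)) gives a lower bound of 2 + 2 = 4 moves.
A route of 4 moves achieves this: (3,5) → (2,5) → (2,4) → (2,3) → (2,2).
Since 4 matches the lower bound, it is optimal.

4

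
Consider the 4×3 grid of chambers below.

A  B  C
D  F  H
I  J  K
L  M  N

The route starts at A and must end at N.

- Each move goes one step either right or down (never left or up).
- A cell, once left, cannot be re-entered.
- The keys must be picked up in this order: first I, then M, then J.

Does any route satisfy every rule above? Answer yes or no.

no

J lies above M, so going from M to J would need an upward move — but moves only go right/down, so M cannot be visited before J.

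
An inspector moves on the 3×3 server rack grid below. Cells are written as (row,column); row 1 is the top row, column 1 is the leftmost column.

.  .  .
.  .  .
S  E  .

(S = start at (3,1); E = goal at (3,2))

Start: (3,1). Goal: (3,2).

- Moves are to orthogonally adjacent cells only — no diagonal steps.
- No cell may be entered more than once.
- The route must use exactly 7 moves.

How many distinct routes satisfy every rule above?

Need simple routes of exactly 7 moves from (3,1) to (3,2) (Manhattan distance 1, so 3 moves are spent on a detour and 3 undoing it).
Enumerating: (3,1) (2,1) (1,1) (1,2) (2,2) (2,3) (3,3) (3,2) | (3,1) (2,1) (1,1) (1,2) (1,3) (2,3) (3,3) (3,2) | (3,1) (2,1) (1,1) (1,2) (1,3) (2,3) (2,2) (3,2) | (3,1) (2,1) (2,2) (1,2) (1,3) (2,3) (3,3) (3,2).
That gives 4 routes.

4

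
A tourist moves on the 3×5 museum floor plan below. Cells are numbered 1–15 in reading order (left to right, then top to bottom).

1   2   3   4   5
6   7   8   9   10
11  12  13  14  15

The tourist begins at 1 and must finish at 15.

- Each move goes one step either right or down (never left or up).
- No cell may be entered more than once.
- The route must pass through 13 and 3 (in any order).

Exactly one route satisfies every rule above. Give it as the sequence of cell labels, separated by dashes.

Moves only go right or down, so the column and row indices never decrease.
Route from 1: 2× right (reaching 3), 2× down (reaching 13), 2× right (reaching 15) — 6 moves in all.
Check: all required cells visited.

1 - 2 - 3 - 8 - 13 - 14 - 15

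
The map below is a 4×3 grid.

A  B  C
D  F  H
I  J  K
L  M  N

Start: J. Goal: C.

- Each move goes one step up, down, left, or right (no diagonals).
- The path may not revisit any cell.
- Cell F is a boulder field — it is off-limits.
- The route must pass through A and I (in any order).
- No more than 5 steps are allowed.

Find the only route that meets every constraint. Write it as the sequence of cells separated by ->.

The 5-move cap with required stops at A, I leaves no slack for detours.
Route from J: left 1 to I, up 2 to A, right 2 to C — 5 moves in all.
Check: all required cells visited; 5 ≤ 5 moves.

J -> I -> D -> A -> B -> C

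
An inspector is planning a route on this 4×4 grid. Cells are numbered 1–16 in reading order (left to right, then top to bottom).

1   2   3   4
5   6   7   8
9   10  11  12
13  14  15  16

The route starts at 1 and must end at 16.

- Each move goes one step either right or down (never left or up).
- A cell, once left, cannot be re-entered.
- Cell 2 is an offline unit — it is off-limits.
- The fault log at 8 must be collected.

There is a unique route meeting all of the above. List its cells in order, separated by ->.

1 -> 5 -> 6 -> 7 -> 8 -> 12 -> 16

Moves only go right or down, so the column and row indices never decrease.
Route from 1: down 1 to 5, right 3 to 8, down 2 to 16 — 6 moves in all.
Check: all required cells visited.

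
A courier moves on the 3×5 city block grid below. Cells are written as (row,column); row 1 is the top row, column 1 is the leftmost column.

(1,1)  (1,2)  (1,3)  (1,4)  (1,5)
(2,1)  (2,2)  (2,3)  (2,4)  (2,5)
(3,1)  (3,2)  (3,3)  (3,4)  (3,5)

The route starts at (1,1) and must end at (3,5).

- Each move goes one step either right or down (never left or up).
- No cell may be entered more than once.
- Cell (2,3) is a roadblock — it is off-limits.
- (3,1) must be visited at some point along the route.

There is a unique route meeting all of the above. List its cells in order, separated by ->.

(1,1) -> (2,1) -> (3,1) -> (3,2) -> (3,3) -> (3,4) -> (3,5)

Moves only go right or down, so the column and row indices never decrease.
Route from (1,1): down 2 to (3,1), right 4 to (3,5) — 6 moves in all.
Check: all required cells visited.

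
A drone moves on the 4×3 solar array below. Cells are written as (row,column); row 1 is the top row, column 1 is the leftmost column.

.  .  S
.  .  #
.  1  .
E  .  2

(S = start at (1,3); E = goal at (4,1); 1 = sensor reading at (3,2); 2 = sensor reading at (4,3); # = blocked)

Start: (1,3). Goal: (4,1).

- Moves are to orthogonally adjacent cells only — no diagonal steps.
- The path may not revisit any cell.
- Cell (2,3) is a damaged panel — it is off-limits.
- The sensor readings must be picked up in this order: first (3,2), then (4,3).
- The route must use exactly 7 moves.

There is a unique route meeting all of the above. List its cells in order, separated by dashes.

The waypoints must appear in the order (3,2), (4,3), with no cell reused.
Route from (1,3): left 1 to (1,2), down 2 to (3,2), right 1 to (3,3), down 1 to (4,3), left 2 to (4,1) — 7 moves in all.
Check: order respected (1 at step 3, 2 at step 5); 7 moves as required.

(1,3) - (1,2) - (2,2) - (3,2) - (3,3) - (4,3) - (4,2) - (4,1)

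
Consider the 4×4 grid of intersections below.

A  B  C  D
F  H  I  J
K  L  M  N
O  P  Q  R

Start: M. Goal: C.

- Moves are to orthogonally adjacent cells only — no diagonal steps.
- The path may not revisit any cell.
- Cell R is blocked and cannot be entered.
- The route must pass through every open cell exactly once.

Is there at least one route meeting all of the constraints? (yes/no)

no

Colour the cells like a checkerboard: each orthogonal step flips colour, so a Hamiltonian route alternates colours. Here there are 7 cells of one colour and 8 of the other, with start on the same colour as the goal — the counts and endpoints can't be arranged into an alternating sequence of length 15, so no Hamiltonian route exists.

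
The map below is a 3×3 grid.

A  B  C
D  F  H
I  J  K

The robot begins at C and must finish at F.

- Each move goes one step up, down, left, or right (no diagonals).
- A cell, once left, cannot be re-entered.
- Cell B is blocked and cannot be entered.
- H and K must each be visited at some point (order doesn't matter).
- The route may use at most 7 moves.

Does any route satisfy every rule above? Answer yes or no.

yes

One route that works: C → H → K → J → F.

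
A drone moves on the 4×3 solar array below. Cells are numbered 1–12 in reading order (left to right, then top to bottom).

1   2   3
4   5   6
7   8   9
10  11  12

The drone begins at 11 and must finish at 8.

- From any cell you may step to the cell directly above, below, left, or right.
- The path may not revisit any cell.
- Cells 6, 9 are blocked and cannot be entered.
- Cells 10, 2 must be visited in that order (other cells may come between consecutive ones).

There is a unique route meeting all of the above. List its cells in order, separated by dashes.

11 - 10 - 7 - 4 - 1 - 2 - 5 - 8

The waypoints must appear in the order 10, 2, with no cell reused.
Route from 11: left to 10, 3× up (reaching 1), right to 2, 2× down (reaching 8) — 7 moves in all.
Check: order respected (10 at step 1, 2 at step 5).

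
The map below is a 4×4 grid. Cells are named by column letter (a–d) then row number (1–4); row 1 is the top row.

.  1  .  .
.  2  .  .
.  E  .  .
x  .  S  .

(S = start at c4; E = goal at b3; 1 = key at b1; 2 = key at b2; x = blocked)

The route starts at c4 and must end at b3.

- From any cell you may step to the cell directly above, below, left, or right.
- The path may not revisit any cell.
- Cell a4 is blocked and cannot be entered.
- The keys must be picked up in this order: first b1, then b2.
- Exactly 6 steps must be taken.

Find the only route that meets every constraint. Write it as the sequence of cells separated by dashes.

The waypoints must appear in the order b1, b2, with no cell reused.
Route from c4: 3× up (reaching c1), left to b1, 2× down (reaching b3) — 6 moves in all.
Check: order respected (1 at step 4, 2 at step 5); 6 moves as required.

c4 - c3 - c2 - c1 - b1 - b2 - b3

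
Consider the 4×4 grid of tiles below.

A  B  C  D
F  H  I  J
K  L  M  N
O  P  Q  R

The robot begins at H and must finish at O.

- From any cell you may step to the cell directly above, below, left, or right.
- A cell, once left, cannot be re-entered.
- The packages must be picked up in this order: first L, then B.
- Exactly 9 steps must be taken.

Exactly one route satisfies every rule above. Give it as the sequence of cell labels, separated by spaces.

H L M I C B A F K O

The waypoints must appear in the order L, B, with no cell reused.
Route from H: down to L, right to M, 2× up (reaching C), 2× left (reaching A), 3× down (reaching O) — 9 moves in all.
Check: order respected (L at step 1, B at step 5); 9 moves as required.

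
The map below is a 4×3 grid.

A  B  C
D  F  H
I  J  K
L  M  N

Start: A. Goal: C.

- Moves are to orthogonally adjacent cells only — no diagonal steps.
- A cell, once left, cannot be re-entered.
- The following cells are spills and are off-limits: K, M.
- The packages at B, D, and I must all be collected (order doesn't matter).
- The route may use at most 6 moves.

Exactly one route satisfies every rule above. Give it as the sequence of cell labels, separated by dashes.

The budget equals the shortest possible length, so every move has to be on a shortest route through the required cells.
Route from A: 2× down (reaching I), right to J, 2× up (reaching B), right to C — 6 moves in all.
Check: all required cells visited; 6 ≤ 6 moves.

A - D - I - J - F - B - C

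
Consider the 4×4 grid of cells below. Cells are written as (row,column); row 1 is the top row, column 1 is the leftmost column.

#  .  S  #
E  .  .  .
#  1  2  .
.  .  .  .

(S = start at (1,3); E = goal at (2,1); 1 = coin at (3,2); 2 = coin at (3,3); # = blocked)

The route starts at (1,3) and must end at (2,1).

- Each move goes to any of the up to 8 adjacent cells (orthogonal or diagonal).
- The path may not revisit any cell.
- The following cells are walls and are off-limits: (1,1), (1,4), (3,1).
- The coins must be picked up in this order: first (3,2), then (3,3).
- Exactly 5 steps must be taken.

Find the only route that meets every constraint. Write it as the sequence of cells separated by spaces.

(1,3) (2,3) (3,2) (3,3) (2,2) (2,1)

The waypoints must appear in the order (3,2), (3,3), with no cell reused.
Route from (1,3): down to (2,3), down-left to (3,2), right to (3,3), up-left to (2,2), left to (2,1) — 5 moves in all.
Check: order respected (1 at step 2, 2 at step 3); 5 moves as required.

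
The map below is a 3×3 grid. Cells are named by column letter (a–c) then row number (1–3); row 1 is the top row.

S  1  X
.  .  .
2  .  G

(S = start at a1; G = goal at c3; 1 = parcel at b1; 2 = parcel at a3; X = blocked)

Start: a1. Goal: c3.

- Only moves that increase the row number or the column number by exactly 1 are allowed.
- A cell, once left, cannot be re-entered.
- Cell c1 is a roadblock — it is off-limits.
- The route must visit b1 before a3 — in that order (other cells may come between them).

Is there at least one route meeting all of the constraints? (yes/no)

a3 lies to the left of b1, so going from b1 to a3 would need a leftward move — but moves only go right/down, so b1 cannot be visited before a3.

no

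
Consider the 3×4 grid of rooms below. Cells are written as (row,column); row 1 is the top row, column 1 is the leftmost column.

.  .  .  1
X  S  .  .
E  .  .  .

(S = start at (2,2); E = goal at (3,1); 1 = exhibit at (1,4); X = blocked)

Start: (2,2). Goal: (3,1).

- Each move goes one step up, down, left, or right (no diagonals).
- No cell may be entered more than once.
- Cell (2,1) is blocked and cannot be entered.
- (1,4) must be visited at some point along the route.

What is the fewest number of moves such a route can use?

Any route passes through (1,4) somewhere between (2,2) and (3,1). Summing Manhattan distances along the two legs ((2,2) → (1,4) → (3,1)) gives a lower bound of 3 + 5 = 8 moves.
A route of 8 moves achieves this: (2,2) → (1,2) → (1,3) → (1,4) → (2,4) → (3,4) → (3,3) → (3,2) → (3,1).
Since 8 matches the lower bound, it is optimal.

8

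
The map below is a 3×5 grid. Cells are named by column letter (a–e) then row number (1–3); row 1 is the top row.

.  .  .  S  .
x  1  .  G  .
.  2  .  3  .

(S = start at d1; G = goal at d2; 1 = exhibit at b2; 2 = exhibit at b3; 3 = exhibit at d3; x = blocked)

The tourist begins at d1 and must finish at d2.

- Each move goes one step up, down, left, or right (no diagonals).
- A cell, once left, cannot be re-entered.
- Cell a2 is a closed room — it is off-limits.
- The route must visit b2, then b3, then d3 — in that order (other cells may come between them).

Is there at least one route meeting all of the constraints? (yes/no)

yes

One route that works: d1 → c1 → c2 → b2 → b3 → c3 → d3 → d2.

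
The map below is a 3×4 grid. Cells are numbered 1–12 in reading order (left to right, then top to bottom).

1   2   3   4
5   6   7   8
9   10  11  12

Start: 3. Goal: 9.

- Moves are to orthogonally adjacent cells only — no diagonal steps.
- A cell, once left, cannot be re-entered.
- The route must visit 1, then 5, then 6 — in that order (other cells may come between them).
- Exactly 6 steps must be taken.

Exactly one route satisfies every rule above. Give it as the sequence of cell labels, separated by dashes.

The waypoints must appear in the order 1, 5, 6, with no cell reused.
Route from 3: 2× left (reaching 1), down to 5, right to 6, down to 10, left to 9 — 6 moves in all.
Check: order respected (1 at step 2, 5 at step 3, 6 at step 4); 6 moves as required.

3 - 2 - 1 - 5 - 6 - 10 - 9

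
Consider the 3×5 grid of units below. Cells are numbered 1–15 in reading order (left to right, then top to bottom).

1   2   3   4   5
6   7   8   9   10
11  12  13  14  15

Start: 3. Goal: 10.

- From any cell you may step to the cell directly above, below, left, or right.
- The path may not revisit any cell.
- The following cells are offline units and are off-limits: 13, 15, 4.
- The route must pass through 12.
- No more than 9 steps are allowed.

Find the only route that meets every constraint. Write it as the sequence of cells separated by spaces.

3 2 1 6 11 12 7 8 9 10

The 9-move cap with required stops at 12 leaves no slack for detours.
Route from 3: 2× left (reaching 1), 2× down (reaching 11), right to 12, up to 7, 3× right (reaching 10) — 9 moves in all.
Check: all required cells visited; 9 ≤ 9 moves.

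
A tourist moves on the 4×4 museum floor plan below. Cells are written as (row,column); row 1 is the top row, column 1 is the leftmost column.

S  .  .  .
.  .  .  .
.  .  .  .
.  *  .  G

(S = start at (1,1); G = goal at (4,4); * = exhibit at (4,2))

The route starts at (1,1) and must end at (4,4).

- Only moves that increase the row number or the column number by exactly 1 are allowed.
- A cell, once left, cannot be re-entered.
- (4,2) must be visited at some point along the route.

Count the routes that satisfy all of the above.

4

A right/down-only route from (1,1) to (4,4) makes exactly 3 down-moves and 3 right-moves in some order.
With no other constraints that would be C(6,3) = 20 routes.
Split at (4,2) and multiply the segment counts: (1,1)→(4,2): 4; (4,2)→(4,4): 1; product = 4.
That gives 4 routes.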